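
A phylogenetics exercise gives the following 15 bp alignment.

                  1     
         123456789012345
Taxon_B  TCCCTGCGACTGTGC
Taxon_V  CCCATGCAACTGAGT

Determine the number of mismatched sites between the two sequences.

The sequences differ at positions 1 (T/C), 4 (C/A), 8 (G/A), 13 (T/A), 15 (C/T).
That gives 5 mismatches out of 15 aligned sites, so the Hamming distance is 5.

5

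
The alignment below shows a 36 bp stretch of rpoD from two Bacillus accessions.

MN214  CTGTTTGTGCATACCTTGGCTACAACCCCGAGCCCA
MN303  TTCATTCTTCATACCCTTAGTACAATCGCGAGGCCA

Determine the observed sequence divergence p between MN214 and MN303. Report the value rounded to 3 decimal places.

0.333

Mismatches occur at site 1 (C→T), site 3 (G→C), site 4 (T→A), site 7 (G→C), site 9 (G→T), site 16 (T→C), site 18 (G→T), site 19 (G→A), site 20 (C→G), site 26 (C→T), site 28 (C→G), site 33 (C→G).
There are 12 differences over 36 sites, so p = 12/36 = 0.333.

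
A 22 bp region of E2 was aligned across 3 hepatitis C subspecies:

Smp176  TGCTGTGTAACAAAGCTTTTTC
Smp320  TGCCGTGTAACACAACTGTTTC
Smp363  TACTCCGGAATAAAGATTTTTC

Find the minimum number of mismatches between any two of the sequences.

Pairwise Hamming distances:
  Smp176 vs Smp320: 4
  Smp176 vs Smp363: 6
  Smp320 vs Smp363: 10
The smallest is 4, between Smp176 and Smp320.

4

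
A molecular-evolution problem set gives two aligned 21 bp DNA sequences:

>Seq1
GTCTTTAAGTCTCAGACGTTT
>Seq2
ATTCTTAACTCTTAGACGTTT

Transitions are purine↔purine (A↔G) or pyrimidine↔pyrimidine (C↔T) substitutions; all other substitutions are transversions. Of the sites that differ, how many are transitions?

Mismatches occur at site 1 (G/A, transition), site 3 (C/T, transition), site 4 (T/C, transition), site 9 (G/C, transversion), site 13 (C/T, transition).
Of the 5 differences, 4 transitions and 1 transversion, so the answer is 4.

4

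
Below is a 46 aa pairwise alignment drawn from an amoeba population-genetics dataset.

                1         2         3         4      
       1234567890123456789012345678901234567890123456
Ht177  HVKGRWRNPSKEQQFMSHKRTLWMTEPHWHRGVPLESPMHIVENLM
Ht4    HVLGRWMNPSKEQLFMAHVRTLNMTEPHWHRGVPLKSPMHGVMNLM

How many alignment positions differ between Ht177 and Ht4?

The sequences differ at positions 3 (K/L), 7 (R/M), 14 (Q/L), 17 (S/A), 19 (K/V), 23 (W/N), 36 (E/K), 41 (I/G), 43 (E/M).
That gives 9 mismatches out of 46 aligned sites, so the Hamming distance is 9.

9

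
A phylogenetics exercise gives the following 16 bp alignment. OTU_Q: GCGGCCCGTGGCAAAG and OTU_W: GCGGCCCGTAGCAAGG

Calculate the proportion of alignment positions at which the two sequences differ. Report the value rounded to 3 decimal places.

Mismatches occur at site 10 (G/A), site 15 (A/G).
There are 2 differences over 16 sites, so p = 2/16 = 0.125.

0.125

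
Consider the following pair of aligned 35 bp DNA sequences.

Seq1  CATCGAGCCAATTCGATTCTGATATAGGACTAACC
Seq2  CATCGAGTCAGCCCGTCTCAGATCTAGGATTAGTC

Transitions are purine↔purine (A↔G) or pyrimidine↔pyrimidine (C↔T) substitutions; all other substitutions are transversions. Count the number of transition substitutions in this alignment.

Differing sites — 8:C/T (Ti); 11:A/G (Ti); 12:T/C (Ti); 13:T/C (Ti); 16:A/T (Tv); 17:T/C (Ti); 20:T/A (Tv); 24:A/C (Tv); 30:C/T (Ti); 33:A/G (Ti); 34:C/T (Ti).
Of the 11 differences, 8 transitions and 3 transversions, so the answer is 8.

8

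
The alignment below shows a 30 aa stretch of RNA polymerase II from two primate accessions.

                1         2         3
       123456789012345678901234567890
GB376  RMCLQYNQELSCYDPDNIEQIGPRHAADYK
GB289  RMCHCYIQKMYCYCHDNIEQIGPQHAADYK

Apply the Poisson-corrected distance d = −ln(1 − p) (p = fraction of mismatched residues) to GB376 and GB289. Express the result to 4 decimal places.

Mismatches occur at site 4 (L↔H), site 5 (Q↔C), site 7 (N↔I), site 9 (E↔K), site 10 (L↔M), site 11 (S↔Y), site 14 (D↔C), site 15 (P↔H), site 24 (R↔Q).
p = 9/30 = 0.300000.
d = −ln(1 − 0.300000) = −ln(0.700000) = 0.3567.

0.3567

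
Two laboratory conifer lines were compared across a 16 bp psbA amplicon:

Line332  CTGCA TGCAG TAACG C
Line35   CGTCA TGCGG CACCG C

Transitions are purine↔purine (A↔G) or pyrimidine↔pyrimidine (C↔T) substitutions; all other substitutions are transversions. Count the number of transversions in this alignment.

3

Differing sites — 2:T/G (Tv); 3:G/T (Tv); 9:A/G (Ti); 11:T/C (Ti); 13:A/C (Tv).
Of the 5 differences, 2 transitions and 3 transversions, so the answer is 3.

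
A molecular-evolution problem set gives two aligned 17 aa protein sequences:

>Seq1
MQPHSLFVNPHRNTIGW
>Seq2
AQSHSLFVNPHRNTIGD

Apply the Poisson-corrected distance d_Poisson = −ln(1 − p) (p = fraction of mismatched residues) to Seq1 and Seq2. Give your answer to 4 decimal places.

0.1942

Mismatches occur at site 1 (M/A), site 3 (P/S), site 17 (W/D).
p = 3/17 = 0.176471.
d = −ln(1 − 0.176471) = −ln(0.823529) = 0.1942.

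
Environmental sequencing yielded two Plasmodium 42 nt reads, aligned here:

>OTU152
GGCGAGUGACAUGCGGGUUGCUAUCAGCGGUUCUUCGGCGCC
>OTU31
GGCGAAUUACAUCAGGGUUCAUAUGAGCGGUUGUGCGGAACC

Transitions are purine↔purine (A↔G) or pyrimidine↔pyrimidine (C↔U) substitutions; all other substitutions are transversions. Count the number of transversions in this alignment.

Differing sites — 6:G/A (Ti); 8:G/U (Tv); 13:G/C (Tv); 14:C/A (Tv); 20:G/C (Tv); 21:C/A (Tv); 25:C/G (Tv); 33:C/G (Tv); 35:U/G (Tv); 39:C/A (Tv); 40:G/A (Ti).
Of the 11 differences, 2 transitions and 9 transversions, so the answer is 9.

9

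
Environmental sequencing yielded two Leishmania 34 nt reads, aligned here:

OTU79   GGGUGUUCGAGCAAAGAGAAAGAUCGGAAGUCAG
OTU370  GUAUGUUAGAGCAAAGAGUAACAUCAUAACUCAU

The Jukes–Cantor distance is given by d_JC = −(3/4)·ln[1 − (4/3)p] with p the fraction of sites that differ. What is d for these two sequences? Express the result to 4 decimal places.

0.3265

Differing sites — 2:G/U; 3:G/A; 8:C/A; 19:A/U; 22:G/C; 26:G/A; 27:G/U; 30:G/C; 34:G/U.
p = 9/34 = 0.264706.
d = −0.75 · ln(1 − (4/3)·0.264706) = −0.75 · ln(0.647059) = −0.75 · (-0.435318) = 0.3265.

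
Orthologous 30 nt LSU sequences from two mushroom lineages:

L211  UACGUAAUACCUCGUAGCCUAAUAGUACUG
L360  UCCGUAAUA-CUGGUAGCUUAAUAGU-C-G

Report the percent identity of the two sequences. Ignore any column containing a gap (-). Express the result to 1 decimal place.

Excluding the 3 gap columns leaves 27 comparable sites.
Mismatches occur at site 2 (A/C), site 13 (C/G), site 19 (C/U).
24 of the 27 comparable sites match, so the percent identity is 24/27 × 100 = 88.9%.

88.9%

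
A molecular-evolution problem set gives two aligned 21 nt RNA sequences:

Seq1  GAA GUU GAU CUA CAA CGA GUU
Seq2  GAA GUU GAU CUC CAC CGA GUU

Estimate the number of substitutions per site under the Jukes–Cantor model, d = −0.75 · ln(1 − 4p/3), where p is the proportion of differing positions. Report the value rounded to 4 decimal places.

0.1019

Mismatches occur at site 12 (A↔C), site 15 (A↔C).
p = 2/21 = 0.095238.
d = −0.75 · ln(1 − (4/3)·0.095238) = −0.75 · ln(0.873016) = −0.75 · (-0.135801) = 0.1019.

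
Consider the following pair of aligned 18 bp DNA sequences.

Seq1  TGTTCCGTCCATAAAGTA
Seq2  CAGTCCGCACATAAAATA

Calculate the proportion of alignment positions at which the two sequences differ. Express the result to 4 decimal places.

0.3333

Mismatches occur at site 1 (T→C), site 2 (G→A), site 3 (T→G), site 8 (T→C), site 9 (C→A), site 16 (G→A).
There are 6 differences over 18 sites, so p = 6/18 = 0.3333.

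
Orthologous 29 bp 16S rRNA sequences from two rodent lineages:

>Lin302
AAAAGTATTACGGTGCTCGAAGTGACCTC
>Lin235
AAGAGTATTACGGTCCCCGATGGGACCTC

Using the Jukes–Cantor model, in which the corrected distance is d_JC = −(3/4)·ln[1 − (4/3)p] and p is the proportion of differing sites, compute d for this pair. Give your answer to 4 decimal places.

0.1959

Mismatches occur at site 3 (A→G), site 15 (G→C), site 17 (T→C), site 21 (A→T), site 23 (T→G).
p = 5/29 = 0.172414.
d = −0.75 · ln(1 − (4/3)·0.172414) = −0.75 · ln(0.770115) = −0.75 · (-0.261215) = 0.1959.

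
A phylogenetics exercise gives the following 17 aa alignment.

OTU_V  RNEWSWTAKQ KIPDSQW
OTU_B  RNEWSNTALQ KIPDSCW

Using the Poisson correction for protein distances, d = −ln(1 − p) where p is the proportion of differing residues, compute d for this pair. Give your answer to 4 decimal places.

Mismatches occur at site 6 (W↔N), site 9 (K↔L), site 16 (Q↔C).
p = 3/17 = 0.176471.
d = −ln(1 − 0.176471) = −ln(0.823529) = 0.1942.

0.1942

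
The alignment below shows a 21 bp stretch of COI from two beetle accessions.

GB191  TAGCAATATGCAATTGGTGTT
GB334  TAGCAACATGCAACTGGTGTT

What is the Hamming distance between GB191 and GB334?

2

The sequences differ at positions 7 (T/C), 14 (T/C).
That gives 2 mismatches out of 21 aligned sites, so the Hamming distance is 2.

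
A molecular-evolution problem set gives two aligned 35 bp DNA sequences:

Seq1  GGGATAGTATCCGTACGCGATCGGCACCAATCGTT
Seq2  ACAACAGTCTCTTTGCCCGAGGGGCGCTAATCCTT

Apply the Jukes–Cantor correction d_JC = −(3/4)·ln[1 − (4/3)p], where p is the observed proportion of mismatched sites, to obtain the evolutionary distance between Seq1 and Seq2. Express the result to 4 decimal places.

0.5716

The sequences differ at positions 1 (G/A), 2 (G/C), 3 (G/A), 5 (T/C), 9 (A/C), 12 (C/T), 13 (G/T), 15 (A/G), 17 (G/C), 21 (T/G), 22 (C/G), 26 (A/G), 28 (C/T), 33 (G/C).
p = 14/35 = 0.400000.
d = −0.75 · ln(1 − (4/3)·0.400000) = −0.75 · ln(0.466667) = −0.75 · (-0.762139) = 0.5716.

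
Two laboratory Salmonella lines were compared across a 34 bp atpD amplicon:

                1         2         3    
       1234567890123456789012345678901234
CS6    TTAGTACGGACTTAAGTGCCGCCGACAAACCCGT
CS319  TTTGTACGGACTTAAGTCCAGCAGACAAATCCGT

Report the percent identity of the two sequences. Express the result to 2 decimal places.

The sequences differ at positions 3 (A/T), 18 (G/C), 20 (C/A), 23 (C/A), 30 (C/T).
29 of the 34 sites match, so the percent identity is 29/34 × 100 = 85.29%.

85.29%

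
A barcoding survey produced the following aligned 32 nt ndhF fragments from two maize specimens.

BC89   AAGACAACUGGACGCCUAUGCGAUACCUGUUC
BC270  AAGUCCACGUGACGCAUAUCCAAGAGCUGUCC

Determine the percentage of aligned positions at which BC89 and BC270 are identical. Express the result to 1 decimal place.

68.8%

The sequences differ at positions 4 (A/U), 6 (A/C), 9 (U/G), 10 (G/U), 16 (C/A), 20 (G/C), 22 (G/A), 24 (U/G), 26 (C/G), 31 (U/C).
22 of the 32 sites match, so the percent identity is 22/32 × 100 = 68.8%.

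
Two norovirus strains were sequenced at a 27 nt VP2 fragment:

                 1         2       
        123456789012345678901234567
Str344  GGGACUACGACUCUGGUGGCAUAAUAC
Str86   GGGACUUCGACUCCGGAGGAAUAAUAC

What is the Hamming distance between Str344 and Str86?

4

Differing sites — 7:A/U; 14:U/C; 17:U/A; 20:C/A.
That gives 4 mismatches out of 27 aligned sites, so the Hamming distance is 4.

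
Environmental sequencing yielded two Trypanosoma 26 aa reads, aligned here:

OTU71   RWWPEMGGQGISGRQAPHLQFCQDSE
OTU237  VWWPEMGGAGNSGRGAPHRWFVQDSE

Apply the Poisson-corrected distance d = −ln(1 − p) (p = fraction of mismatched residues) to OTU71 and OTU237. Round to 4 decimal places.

0.3137

The sequences differ at positions 1 (R/V), 9 (Q/A), 11 (I/N), 15 (Q/G), 19 (L/R), 20 (Q/W), 22 (C/V).
p = 7/26 = 0.269231.
d = −ln(1 − 0.269231) = −ln(0.730769) = 0.3137.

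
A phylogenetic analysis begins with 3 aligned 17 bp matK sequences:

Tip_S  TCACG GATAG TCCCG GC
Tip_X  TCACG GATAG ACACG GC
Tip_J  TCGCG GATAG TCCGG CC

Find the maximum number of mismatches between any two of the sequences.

Pairwise Hamming distances:
  Tip_S vs Tip_X: 2
  Tip_S vs Tip_J: 3
  Tip_X vs Tip_J: 5
The largest is 5, between Tip_X and Tip_J.

5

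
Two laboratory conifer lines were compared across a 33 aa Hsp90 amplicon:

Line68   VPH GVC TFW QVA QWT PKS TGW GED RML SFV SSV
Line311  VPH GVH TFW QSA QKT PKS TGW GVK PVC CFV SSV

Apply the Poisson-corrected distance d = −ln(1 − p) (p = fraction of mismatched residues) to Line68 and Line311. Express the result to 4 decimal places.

0.3185

Mismatches occur at site 6 (C→H), site 11 (V→S), site 14 (W→K), site 23 (E→V), site 24 (D→K), site 25 (R→P), site 26 (M→V), site 27 (L→C), site 28 (S→C).
p = 9/33 = 0.272727.
d = −ln(1 − 0.272727) = −ln(0.727273) = 0.3185.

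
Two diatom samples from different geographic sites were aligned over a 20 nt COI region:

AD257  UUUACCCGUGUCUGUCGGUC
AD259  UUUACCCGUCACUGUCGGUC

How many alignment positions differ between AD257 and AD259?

2

The sequences differ at positions 10 (G/C), 11 (U/A).
That gives 2 mismatches out of 20 aligned sites, so the Hamming distance is 2.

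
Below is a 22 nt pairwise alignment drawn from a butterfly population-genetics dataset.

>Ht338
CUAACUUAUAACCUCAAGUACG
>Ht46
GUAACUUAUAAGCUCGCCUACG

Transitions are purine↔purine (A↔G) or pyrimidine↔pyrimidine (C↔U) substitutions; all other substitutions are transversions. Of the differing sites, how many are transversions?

Differing sites — 1:C/G (Tv); 12:C/G (Tv); 16:A/G (Ti); 17:A/C (Tv); 18:G/C (Tv).
Of the 5 differences, 1 transition and 4 transversions, so the answer is 4.

4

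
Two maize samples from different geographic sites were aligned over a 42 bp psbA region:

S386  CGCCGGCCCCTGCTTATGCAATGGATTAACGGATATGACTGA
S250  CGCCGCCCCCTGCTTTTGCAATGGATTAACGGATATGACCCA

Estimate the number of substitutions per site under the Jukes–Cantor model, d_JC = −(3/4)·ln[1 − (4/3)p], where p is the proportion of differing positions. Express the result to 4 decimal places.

0.1019

Differing sites — 6:G/C; 16:A/T; 40:T/C; 41:G/C.
p = 4/42 = 0.095238.
d = −0.75 · ln(1 − (4/3)·0.095238) = −0.75 · ln(0.873016) = −0.75 · (-0.135801) = 0.1019.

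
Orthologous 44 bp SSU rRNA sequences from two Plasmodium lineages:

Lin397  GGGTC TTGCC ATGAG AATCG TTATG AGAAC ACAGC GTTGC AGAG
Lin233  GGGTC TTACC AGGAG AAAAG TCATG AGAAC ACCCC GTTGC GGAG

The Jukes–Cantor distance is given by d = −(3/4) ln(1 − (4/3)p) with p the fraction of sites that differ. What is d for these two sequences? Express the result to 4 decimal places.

0.2082

The sequences differ at positions 8 (G/A), 12 (T/G), 18 (T/A), 19 (C/A), 22 (T/C), 33 (A/C), 34 (G/C), 41 (A/G).
p = 8/44 = 0.181818.
d = −0.75 · ln(1 − (4/3)·0.181818) = −0.75 · ln(0.757576) = −0.75 · (-0.277631) = 0.2082.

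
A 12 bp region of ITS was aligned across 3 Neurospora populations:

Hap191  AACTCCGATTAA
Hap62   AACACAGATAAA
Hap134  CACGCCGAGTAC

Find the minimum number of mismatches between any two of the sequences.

Pairwise Hamming distances:
  Hap191 vs Hap62: 3
  Hap191 vs Hap134: 4
  Hap62 vs Hap134: 6
The smallest is 3, between Hap191 and Hap62.

3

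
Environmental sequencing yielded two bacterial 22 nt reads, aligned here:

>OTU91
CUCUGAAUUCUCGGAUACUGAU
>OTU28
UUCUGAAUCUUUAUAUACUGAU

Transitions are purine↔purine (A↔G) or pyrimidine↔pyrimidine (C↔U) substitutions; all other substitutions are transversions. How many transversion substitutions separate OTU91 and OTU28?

The sequences differ at positions 1 (C/U, transition), 9 (U/C, transition), 10 (C/U, transition), 12 (C/U, transition), 13 (G/A, transition), 14 (G/U, transversion).
Of the 6 differences, 5 transitions and 1 transversion, so the answer is 1.

1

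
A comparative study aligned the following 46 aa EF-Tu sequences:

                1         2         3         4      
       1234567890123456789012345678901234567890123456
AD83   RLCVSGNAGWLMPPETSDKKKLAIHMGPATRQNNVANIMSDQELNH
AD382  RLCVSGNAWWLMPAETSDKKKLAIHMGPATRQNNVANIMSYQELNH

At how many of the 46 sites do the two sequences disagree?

3

Mismatches occur at site 9 (G/W), site 14 (P/A), site 41 (D/Y).
That gives 3 mismatches out of 46 aligned sites, so the Hamming distance is 3.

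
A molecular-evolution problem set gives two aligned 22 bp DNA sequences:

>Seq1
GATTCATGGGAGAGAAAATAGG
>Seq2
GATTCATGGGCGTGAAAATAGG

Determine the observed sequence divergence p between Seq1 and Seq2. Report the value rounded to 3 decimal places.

The sequences differ at positions 11 (A/C), 13 (A/T).
There are 2 differences over 22 sites, so p = 2/22 = 0.091.

0.091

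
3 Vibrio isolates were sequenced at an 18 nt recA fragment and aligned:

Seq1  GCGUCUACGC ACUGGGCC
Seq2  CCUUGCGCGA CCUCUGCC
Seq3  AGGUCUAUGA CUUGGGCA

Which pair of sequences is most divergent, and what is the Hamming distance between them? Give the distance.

11

Pairwise Hamming distances:
  Seq1 vs Seq2: 9
  Seq1 vs Seq3: 7
  Seq2 vs Seq3: 11
The largest is 11, between Seq2 and Seq3.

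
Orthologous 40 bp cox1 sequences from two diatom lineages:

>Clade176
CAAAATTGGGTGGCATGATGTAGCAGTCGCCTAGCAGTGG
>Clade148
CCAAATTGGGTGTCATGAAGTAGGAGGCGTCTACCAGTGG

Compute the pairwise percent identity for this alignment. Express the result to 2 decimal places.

Mismatches occur at site 2 (A→C), site 13 (G→T), site 19 (T→A), site 24 (C→G), site 27 (T→G), site 30 (C→T), site 34 (G→C).
33 of the 40 sites match, so the percent identity is 33/40 × 100 = 82.50%.

82.50%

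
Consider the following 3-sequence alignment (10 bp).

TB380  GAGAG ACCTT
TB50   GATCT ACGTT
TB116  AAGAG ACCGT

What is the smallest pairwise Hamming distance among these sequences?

Pairwise Hamming distances:
  TB380 vs TB50: 4
  TB380 vs TB116: 2
  TB50 vs TB116: 6
The smallest is 2, between TB380 and TB116.

2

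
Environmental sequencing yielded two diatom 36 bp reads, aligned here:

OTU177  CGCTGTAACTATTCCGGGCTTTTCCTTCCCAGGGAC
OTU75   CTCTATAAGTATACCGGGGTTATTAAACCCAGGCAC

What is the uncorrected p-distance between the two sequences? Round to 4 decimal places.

Differing sites — 2:G/T; 5:G/A; 9:C/G; 13:T/A; 19:C/G; 22:T/A; 24:C/T; 25:C/A; 26:T/A; 27:T/A; 34:G/C.
There are 11 differences over 36 sites, so p = 11/36 = 0.3056.

0.3056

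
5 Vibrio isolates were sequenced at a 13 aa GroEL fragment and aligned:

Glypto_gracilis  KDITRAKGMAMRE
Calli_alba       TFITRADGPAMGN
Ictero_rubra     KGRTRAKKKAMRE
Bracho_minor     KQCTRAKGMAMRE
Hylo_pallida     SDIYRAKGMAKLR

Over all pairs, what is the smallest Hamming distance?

2

Pairwise Hamming distances:
  Glypto_gracilis vs Calli_alba: 6
  Glypto_gracilis vs Ictero_rubra: 4
  Glypto_gracilis vs Bracho_minor: 2
  Glypto_gracilis vs Hylo_pallida: 5
  Calli_alba vs Ictero_rubra: 8
  Calli_alba vs Bracho_minor: 7
  Calli_alba vs Hylo_pallida: 8
  Ictero_rubra vs Bracho_minor: 4
  Ictero_rubra vs Hylo_pallida: 9
  Bracho_minor vs Hylo_pallida: 7
The smallest is 2, between Glypto_gracilis and Bracho_minor.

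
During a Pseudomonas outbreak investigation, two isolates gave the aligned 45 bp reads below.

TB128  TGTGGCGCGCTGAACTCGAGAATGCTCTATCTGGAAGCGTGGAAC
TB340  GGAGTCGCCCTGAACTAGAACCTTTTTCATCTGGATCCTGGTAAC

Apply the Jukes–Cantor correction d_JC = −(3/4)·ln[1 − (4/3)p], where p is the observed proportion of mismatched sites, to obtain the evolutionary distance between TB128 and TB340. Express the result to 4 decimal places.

The sequences differ at positions 1 (T/G), 3 (T/A), 5 (G/T), 9 (G/C), 17 (C/A), 20 (G/A), 21 (A/C), 22 (A/C), 24 (G/T), 25 (C/T), 27 (C/T), 28 (T/C), 36 (A/T), 37 (G/C), 39 (G/T), 40 (T/G), 42 (G/T).
p = 17/45 = 0.377778.
d = −0.75 · ln(1 − (4/3)·0.377778) = −0.75 · ln(0.496296) = −0.75 · (-0.700583) = 0.5254.

0.5254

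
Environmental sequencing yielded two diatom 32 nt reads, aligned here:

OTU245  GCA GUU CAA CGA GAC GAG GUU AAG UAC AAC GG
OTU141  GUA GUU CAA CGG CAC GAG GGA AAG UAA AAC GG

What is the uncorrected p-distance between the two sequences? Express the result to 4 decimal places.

Mismatches occur at site 2 (C↔U), site 12 (A↔G), site 13 (G↔C), site 20 (U↔G), site 21 (U↔A), site 27 (C↔A).
There are 6 differences over 32 sites, so p = 6/32 = 0.1875.

0.1875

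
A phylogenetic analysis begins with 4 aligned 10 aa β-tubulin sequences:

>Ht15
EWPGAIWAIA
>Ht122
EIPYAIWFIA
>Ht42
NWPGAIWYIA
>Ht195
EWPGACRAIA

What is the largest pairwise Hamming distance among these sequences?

5

Pairwise Hamming distances:
  Ht15 vs Ht122: 3
  Ht15 vs Ht42: 2
  Ht15 vs Ht195: 2
  Ht122 vs Ht42: 4
  Ht122 vs Ht195: 5
  Ht42 vs Ht195: 4
The largest is 5, between Ht122 and Ht195.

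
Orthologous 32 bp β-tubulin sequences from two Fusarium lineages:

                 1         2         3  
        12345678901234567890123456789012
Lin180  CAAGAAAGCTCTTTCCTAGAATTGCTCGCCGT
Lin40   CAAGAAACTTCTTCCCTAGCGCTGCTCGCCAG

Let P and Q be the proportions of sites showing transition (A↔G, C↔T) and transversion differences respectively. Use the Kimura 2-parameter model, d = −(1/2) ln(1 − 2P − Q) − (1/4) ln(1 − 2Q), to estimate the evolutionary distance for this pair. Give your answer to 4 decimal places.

Mismatches occur at site 8 (G↔C, transversion), site 9 (C↔T, transition), site 14 (T↔C, transition), site 20 (A↔C, transversion), site 21 (A↔G, transition), site 22 (T↔C, transition), site 31 (G↔A, transition), site 32 (T↔G, transversion).
Of the 8 differences, 5 transitions and 3 transversions over 32 sites: P = 5/32 = 0.156250, Q = 3/32 = 0.093750.
d = −0.5·ln(0.593750) − 0.25·ln(0.812500) = −0.5·(-0.521297) − 0.25·(-0.207639) = 0.3126.

0.3126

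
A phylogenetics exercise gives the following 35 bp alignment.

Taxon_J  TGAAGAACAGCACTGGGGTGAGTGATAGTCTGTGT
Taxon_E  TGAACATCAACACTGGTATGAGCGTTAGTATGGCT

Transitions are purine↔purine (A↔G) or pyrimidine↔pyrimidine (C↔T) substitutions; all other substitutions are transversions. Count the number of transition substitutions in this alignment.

Mismatches occur at site 5 (G↔C, transversion), site 7 (A↔T, transversion), site 10 (G↔A, transition), site 17 (G↔T, transversion), site 18 (G↔A, transition), site 23 (T↔C, transition), site 25 (A↔T, transversion), site 30 (C↔A, transversion), site 33 (T↔G, transversion), site 34 (G↔C, transversion).
Of the 10 differences, 3 transitions and 7 transversions, so the answer is 3.

3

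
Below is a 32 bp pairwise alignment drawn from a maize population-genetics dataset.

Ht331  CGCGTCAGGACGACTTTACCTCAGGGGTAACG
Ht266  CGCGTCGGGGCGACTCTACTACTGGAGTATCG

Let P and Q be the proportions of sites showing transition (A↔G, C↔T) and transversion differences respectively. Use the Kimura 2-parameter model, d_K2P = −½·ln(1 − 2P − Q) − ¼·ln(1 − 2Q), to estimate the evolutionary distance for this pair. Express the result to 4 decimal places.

0.3126

The sequences differ at positions 7 (A/G, transition), 10 (A/G, transition), 16 (T/C, transition), 20 (C/T, transition), 21 (T/A, transversion), 23 (A/T, transversion), 26 (G/A, transition), 30 (A/T, transversion).
Of the 8 differences, 5 transitions and 3 transversions over 32 sites: P = 5/32 = 0.156250, Q = 3/32 = 0.093750.
d = −0.5·ln(0.593750) − 0.25·ln(0.812500) = −0.5·(-0.521297) − 0.25·(-0.207639) = 0.3126.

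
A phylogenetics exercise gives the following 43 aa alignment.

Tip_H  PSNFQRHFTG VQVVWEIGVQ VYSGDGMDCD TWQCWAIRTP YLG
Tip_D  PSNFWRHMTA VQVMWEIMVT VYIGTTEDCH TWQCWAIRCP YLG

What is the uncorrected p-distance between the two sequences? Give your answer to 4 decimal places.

0.2791

Mismatches occur at site 5 (Q→W), site 8 (F→M), site 10 (G→A), site 14 (V→M), site 18 (G→M), site 20 (Q→T), site 23 (S→I), site 25 (D→T), site 26 (G→T), site 27 (M→E), site 30 (D→H), site 39 (T→C).
There are 12 differences over 43 sites, so p = 12/43 = 0.2791.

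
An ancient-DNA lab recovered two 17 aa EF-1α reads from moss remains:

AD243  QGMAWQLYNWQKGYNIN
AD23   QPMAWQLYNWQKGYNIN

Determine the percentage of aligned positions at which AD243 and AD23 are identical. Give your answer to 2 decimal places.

94.12%

Differing sites — 2:G/P.
16 of the 17 sites match, so the percent identity is 16/17 × 100 = 94.12%.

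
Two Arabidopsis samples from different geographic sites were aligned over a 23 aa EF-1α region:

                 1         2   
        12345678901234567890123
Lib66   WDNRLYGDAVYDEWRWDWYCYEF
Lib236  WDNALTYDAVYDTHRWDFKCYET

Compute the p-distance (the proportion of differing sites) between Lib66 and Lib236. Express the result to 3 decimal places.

0.348

The sequences differ at positions 4 (R/A), 6 (Y/T), 7 (G/Y), 13 (E/T), 14 (W/H), 18 (W/F), 19 (Y/K), 23 (F/T).
There are 8 differences over 23 sites, so p = 8/23 = 0.348.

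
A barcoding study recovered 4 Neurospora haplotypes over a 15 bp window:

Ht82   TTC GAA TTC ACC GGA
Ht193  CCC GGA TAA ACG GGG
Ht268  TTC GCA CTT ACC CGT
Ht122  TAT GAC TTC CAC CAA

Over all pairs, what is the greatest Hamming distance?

13

Pairwise Hamming distances:
  Ht82 vs Ht193: 7
  Ht82 vs Ht268: 5
  Ht82 vs Ht122: 7
  Ht193 vs Ht268: 9
  Ht193 vs Ht122: 13
  Ht268 vs Ht122: 10
The largest is 13, between Ht193 and Ht122.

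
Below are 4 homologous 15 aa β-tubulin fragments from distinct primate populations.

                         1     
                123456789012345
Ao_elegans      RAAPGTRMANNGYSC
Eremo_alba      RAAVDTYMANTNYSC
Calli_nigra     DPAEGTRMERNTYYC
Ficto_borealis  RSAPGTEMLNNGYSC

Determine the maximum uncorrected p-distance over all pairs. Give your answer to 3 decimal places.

Pairwise Hamming distances:
  Ao_elegans vs Eremo_alba: 5
  Ao_elegans vs Calli_nigra: 7
  Ao_elegans vs Ficto_borealis: 3
  Eremo_alba vs Calli_nigra: 10
  Eremo_alba vs Ficto_borealis: 7
  Calli_nigra vs Ficto_borealis: 8
The largest is 10 mismatches, between Eremo_alba and Calli_nigra; p = 10/15 = 0.667.

0.667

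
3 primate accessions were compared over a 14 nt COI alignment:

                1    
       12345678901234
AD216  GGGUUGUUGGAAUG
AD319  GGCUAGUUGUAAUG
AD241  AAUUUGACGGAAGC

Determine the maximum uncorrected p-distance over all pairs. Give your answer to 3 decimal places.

0.643

Pairwise Hamming distances:
  AD216 vs AD319: 3
  AD216 vs AD241: 7
  AD319 vs AD241: 9
The largest is 9 mismatches, between AD319 and AD241; p = 9/14 = 0.643.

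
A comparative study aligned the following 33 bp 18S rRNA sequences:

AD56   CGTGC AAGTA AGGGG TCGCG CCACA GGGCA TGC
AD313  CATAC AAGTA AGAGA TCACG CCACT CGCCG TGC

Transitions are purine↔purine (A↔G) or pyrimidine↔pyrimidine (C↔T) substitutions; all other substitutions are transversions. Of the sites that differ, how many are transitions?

Mismatches occur at site 2 (G/A, transition), site 4 (G/A, transition), site 13 (G/A, transition), site 15 (G/A, transition), site 18 (G/A, transition), site 25 (A/T, transversion), site 26 (G/C, transversion), site 28 (G/C, transversion), site 30 (A/G, transition).
Of the 9 differences, 6 transitions and 3 transversions, so the answer is 6.

6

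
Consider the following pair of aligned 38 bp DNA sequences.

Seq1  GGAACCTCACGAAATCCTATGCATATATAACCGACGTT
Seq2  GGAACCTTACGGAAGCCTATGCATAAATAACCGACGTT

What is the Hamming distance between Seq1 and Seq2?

4

Mismatches occur at site 8 (C/T), site 12 (A/G), site 15 (T/G), site 26 (T/A).
That gives 4 mismatches out of 38 aligned sites, so the Hamming distance is 4.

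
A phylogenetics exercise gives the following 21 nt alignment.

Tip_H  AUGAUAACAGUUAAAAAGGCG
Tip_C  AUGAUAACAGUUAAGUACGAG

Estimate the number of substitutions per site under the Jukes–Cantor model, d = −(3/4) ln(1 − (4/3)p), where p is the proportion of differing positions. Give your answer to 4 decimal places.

0.2197

Differing sites — 15:A/G; 16:A/U; 18:G/C; 20:C/A.
p = 4/21 = 0.190476.
d = −0.75 · ln(1 − (4/3)·0.190476) = −0.75 · ln(0.746032) = −0.75 · (-0.292987) = 0.2197.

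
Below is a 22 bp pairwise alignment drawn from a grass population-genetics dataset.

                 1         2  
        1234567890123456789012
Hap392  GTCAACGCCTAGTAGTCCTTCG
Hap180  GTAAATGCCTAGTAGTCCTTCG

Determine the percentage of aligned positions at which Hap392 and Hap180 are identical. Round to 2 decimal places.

The sequences differ at positions 3 (C/A), 6 (C/T).
20 of the 22 sites match, so the percent identity is 20/22 × 100 = 90.91%.

90.91%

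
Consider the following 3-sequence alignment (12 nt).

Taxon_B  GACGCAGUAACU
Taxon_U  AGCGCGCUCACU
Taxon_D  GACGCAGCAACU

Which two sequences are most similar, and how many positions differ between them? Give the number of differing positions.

1

Pairwise Hamming distances:
  Taxon_B vs Taxon_U: 5
  Taxon_B vs Taxon_D: 1
  Taxon_U vs Taxon_D: 6
The smallest is 1, between Taxon_B and Taxon_D.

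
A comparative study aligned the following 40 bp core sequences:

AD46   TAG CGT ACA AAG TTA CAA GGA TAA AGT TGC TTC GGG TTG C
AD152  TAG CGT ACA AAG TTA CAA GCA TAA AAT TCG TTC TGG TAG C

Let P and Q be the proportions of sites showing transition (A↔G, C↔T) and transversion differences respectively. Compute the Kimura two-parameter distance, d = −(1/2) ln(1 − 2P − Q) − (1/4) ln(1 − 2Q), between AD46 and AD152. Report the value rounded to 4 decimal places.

0.1681

Differing sites — 20:G/C (Tv); 26:G/A (Ti); 29:G/C (Tv); 30:C/G (Tv); 34:G/T (Tv); 38:T/A (Tv).
Of the 6 differences, 1 transition and 5 transversions over 40 sites: P = 1/40 = 0.025000, Q = 5/40 = 0.125000.
d = −0.5·ln(0.825000) − 0.25·ln(0.750000) = −0.5·(-0.192372) − 0.25·(-0.287682) = 0.1681.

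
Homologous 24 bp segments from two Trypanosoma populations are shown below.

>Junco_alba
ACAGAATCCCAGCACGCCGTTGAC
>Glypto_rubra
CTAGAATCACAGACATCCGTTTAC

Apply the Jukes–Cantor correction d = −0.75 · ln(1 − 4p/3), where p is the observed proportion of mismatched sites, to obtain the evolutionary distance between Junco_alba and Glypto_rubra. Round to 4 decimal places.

The sequences differ at positions 1 (A/C), 2 (C/T), 9 (C/A), 13 (C/A), 14 (A/C), 15 (C/A), 16 (G/T), 22 (G/T).
p = 8/24 = 0.333333.
d = −0.75 · ln(1 − (4/3)·0.333333) = −0.75 · ln(0.555556) = −0.75 · (-0.587786) = 0.4408.

0.4408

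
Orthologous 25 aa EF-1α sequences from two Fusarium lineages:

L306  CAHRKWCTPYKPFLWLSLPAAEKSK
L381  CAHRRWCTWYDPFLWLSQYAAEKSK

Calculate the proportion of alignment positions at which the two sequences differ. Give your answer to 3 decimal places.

Differing sites — 5:K/R; 9:P/W; 11:K/D; 18:L/Q; 19:P/Y.
There are 5 differences over 25 sites, so p = 5/25 = 0.200.

0.200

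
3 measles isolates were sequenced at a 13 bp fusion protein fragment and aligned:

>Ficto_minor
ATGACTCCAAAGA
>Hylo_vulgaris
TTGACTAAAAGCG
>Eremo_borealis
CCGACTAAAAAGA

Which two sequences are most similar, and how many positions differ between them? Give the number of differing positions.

4

Pairwise Hamming distances:
  Ficto_minor vs Hylo_vulgaris: 6
  Ficto_minor vs Eremo_borealis: 4
  Hylo_vulgaris vs Eremo_borealis: 5
The smallest is 4, between Ficto_minor and Eremo_borealis.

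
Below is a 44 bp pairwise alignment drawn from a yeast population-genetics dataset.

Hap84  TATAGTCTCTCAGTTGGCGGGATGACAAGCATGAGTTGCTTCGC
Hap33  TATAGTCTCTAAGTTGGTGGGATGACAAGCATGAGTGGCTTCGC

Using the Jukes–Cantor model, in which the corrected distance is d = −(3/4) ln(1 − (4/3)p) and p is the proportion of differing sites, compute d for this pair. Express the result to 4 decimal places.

Differing sites — 11:C/A; 18:C/T; 37:T/G.
p = 3/44 = 0.068182.
d = −0.75 · ln(1 − (4/3)·0.068182) = −0.75 · ln(0.909091) = −0.75 · (-0.095310) = 0.0715.

0.0715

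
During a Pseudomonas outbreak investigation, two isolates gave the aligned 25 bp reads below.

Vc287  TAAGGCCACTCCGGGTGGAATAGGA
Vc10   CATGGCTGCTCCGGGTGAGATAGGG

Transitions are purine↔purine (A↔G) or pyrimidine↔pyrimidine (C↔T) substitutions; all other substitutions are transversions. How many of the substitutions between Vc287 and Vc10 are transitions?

6

Differing sites — 1:T/C (Ti); 3:A/T (Tv); 7:C/T (Ti); 8:A/G (Ti); 18:G/A (Ti); 19:A/G (Ti); 25:A/G (Ti).
Of the 7 differences, 6 transitions and 1 transversion, so the answer is 6.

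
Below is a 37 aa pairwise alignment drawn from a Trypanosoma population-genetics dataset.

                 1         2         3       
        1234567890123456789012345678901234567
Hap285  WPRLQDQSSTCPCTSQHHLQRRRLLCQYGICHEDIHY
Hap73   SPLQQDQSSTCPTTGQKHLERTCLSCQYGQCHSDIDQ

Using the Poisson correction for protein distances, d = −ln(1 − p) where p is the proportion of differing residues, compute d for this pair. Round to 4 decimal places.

0.4754

Mismatches occur at site 1 (W↔S), site 3 (R↔L), site 4 (L↔Q), site 13 (C↔T), site 15 (S↔G), site 17 (H↔K), site 20 (Q↔E), site 22 (R↔T), site 23 (R↔C), site 25 (L↔S), site 30 (I↔Q), site 33 (E↔S), site 36 (H↔D), site 37 (Y↔Q).
p = 14/37 = 0.378378.
d = −ln(1 − 0.378378) = −ln(0.621622) = 0.4754.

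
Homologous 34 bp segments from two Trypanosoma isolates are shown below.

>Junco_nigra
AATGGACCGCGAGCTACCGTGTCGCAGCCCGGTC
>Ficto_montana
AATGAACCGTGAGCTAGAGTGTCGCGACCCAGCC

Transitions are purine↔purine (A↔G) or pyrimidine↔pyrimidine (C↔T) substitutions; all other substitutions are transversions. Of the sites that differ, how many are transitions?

Differing sites — 5:G/A (Ti); 10:C/T (Ti); 17:C/G (Tv); 18:C/A (Tv); 26:A/G (Ti); 27:G/A (Ti); 31:G/A (Ti); 33:T/C (Ti).
Of the 8 differences, 6 transitions and 2 transversions, so the answer is 6.

6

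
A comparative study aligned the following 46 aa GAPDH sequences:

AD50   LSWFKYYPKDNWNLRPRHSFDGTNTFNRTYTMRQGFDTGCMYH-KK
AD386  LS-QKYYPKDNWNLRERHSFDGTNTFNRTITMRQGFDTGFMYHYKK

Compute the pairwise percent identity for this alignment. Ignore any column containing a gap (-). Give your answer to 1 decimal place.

90.9%

Excluding the 2 gap columns leaves 44 comparable sites.
Differing sites — 4:F/Q; 16:P/E; 30:Y/I; 40:C/F.
40 of the 44 comparable sites match, so the percent identity is 40/44 × 100 = 90.9%.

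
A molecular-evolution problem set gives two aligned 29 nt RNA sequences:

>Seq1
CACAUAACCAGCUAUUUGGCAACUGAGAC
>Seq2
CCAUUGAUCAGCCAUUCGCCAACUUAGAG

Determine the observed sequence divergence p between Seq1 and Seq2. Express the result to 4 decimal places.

Differing sites — 2:A/C; 3:C/A; 4:A/U; 6:A/G; 8:C/U; 13:U/C; 17:U/C; 19:G/C; 25:G/U; 29:C/G.
There are 10 differences over 29 sites, so p = 10/29 = 0.3448.

0.3448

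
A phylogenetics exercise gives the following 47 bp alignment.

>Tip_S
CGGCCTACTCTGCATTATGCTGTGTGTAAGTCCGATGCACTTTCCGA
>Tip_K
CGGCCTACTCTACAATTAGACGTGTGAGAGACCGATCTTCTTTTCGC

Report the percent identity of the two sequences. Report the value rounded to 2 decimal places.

The sequences differ at positions 12 (G/A), 15 (T/A), 17 (A/T), 18 (T/A), 20 (C/A), 21 (T/C), 27 (T/A), 28 (A/G), 31 (T/A), 37 (G/C), 38 (C/T), 39 (A/T), 44 (C/T), 47 (A/C).
33 of the 47 sites match, so the percent identity is 33/47 × 100 = 70.21%.

70.21%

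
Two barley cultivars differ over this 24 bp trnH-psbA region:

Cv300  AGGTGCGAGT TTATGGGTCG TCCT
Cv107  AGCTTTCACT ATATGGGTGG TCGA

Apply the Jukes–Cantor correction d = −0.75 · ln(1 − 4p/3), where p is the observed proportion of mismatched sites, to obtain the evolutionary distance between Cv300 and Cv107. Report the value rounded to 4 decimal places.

0.5199

Mismatches occur at site 3 (G/C), site 5 (G/T), site 6 (C/T), site 7 (G/C), site 9 (G/C), site 11 (T/A), site 19 (C/G), site 23 (C/G), site 24 (T/A).
p = 9/24 = 0.375000.
d = −0.75 · ln(1 − (4/3)·0.375000) = −0.75 · ln(0.500000) = −0.75 · (-0.693147) = 0.5199.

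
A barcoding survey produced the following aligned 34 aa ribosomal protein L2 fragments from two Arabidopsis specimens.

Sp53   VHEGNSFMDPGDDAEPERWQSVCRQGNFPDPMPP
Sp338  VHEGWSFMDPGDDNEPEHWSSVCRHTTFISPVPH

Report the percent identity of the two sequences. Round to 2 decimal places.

67.65%

Differing sites — 5:N/W; 14:A/N; 18:R/H; 20:Q/S; 25:Q/H; 26:G/T; 27:N/T; 29:P/I; 30:D/S; 32:M/V; 34:P/H.
23 of the 34 sites match, so the percent identity is 23/34 × 100 = 67.65%.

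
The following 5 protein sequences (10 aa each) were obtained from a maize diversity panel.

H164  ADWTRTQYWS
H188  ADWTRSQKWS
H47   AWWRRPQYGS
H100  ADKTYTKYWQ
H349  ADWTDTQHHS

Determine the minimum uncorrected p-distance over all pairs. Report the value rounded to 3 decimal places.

Pairwise Hamming distances:
  H164 vs H188: 2
  H164 vs H47: 4
  H164 vs H100: 4
  H164 vs H349: 3
  H188 vs H47: 5
  H188 vs H100: 6
  H188 vs H349: 4
  H47 vs H100: 8
  H47 vs H349: 6
  H100 vs H349: 6
The smallest is 2 mismatches, between H164 and H188; p = 2/10 = 0.200.

0.200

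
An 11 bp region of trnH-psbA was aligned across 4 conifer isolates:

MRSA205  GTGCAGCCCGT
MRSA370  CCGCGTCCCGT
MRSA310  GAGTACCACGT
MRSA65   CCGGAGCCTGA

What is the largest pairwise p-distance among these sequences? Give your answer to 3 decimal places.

0.636

Pairwise Hamming distances:
  MRSA205 vs MRSA370: 4
  MRSA205 vs MRSA310: 4
  MRSA205 vs MRSA65: 5
  MRSA370 vs MRSA310: 6
  MRSA370 vs MRSA65: 5
  MRSA310 vs MRSA65: 7
The largest is 7 mismatches, between MRSA310 and MRSA65; p = 7/11 = 0.636.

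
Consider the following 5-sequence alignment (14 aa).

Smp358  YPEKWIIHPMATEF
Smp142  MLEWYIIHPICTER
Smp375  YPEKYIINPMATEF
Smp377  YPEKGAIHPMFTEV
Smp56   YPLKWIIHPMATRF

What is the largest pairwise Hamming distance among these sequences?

9

Pairwise Hamming distances:
  Smp358 vs Smp142: 7
  Smp358 vs Smp375: 2
  Smp358 vs Smp377: 4
  Smp358 vs Smp56: 2
  Smp142 vs Smp375: 7
  Smp142 vs Smp377: 8
  Smp142 vs Smp56: 9
  Smp375 vs Smp377: 5
  Smp375 vs Smp56: 4
  Smp377 vs Smp56: 6
The largest is 9, between Smp142 and Smp56.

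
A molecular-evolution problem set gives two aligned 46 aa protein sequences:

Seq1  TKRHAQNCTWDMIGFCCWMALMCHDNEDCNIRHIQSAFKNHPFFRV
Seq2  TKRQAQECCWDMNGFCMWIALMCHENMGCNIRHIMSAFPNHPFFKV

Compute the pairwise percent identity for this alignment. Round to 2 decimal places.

73.91%

Mismatches occur at site 4 (H/Q), site 7 (N/E), site 9 (T/C), site 13 (I/N), site 17 (C/M), site 19 (M/I), site 25 (D/E), site 27 (E/M), site 28 (D/G), site 35 (Q/M), site 39 (K/P), site 45 (R/K).
34 of the 46 sites match, so the percent identity is 34/46 × 100 = 73.91%.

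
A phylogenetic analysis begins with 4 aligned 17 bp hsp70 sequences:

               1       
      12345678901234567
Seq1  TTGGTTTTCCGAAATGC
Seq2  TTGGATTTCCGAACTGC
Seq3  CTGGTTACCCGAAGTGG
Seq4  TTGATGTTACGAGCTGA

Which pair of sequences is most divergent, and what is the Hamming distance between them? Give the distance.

9

Pairwise Hamming distances:
  Seq1 vs Seq2: 2
  Seq1 vs Seq3: 5
  Seq1 vs Seq4: 6
  Seq2 vs Seq3: 6
  Seq2 vs Seq4: 6
  Seq3 vs Seq4: 9
The largest is 9, between Seq3 and Seq4.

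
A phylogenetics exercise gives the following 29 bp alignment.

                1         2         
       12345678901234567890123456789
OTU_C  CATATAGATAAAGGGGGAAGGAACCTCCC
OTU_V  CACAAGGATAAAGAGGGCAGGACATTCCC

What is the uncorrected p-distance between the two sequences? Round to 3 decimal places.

0.276

The sequences differ at positions 3 (T/C), 5 (T/A), 6 (A/G), 14 (G/A), 18 (A/C), 23 (A/C), 24 (C/A), 25 (C/T).
There are 8 differences over 29 sites, so p = 8/29 = 0.276.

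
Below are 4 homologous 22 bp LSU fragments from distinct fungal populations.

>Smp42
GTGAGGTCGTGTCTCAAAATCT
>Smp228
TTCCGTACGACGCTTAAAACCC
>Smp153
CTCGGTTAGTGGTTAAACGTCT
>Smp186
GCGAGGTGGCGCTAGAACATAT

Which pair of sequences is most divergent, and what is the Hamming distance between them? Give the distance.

Pairwise Hamming distances:
  Smp42 vs Smp228: 11
  Smp42 vs Smp153: 10
  Smp42 vs Smp186: 9
  Smp228 vs Smp153: 12
  Smp228 vs Smp186: 17
  Smp153 vs Smp186: 12
The largest is 17, between Smp228 and Smp186.

17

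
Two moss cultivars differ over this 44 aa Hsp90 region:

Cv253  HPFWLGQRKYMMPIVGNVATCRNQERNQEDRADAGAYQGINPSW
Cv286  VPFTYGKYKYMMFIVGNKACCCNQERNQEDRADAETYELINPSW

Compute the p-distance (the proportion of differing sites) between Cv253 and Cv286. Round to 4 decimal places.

0.2955

Mismatches occur at site 1 (H→V), site 4 (W→T), site 5 (L→Y), site 7 (Q→K), site 8 (R→Y), site 13 (P→F), site 18 (V→K), site 20 (T→C), site 22 (R→C), site 35 (G→E), site 36 (A→T), site 38 (Q→E), site 39 (G→L).
There are 13 differences over 44 sites, so p = 13/44 = 0.2955.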